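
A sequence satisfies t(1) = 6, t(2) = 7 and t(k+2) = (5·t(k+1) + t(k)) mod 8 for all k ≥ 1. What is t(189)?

5

Computing terms: t(1) = 6, t(2) = 7, t(3) = 1, t(4) = 4, t(5) = 5, t(6) = 5, t(7) = 6, t(8) = 3, t(9) = 5, t(10) = 4, t(11) = 1, t(12) = 1, t(13) = 6, t(14) = 7.
The sequence repeats with period 12.
So t(189) = t(1 + ((189-1) mod 12)) = t(9) = 5.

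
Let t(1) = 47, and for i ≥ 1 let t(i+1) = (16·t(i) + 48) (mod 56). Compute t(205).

We have t(1) = 47,  t(2) = 16,  t(3) = 24,  t(4) = 40,  t(5) = 16.
Since t(5) = t(2) = 16, the sequence is eventually periodic: after a pre-period of length 1 it cycles with period 3.
For i ≥ 2, t(i) depends only on (i - 2) mod 3. (205 - 2) mod 3 = 2, so t(205) = t(4) = 40.

40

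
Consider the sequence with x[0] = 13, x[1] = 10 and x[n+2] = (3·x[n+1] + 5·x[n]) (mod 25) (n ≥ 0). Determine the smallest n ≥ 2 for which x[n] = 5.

Computing terms: x[0] = 13, x[1] = 10, x[2] = 20, x[3] = 10, x[4] = 5, x[5] = 15, x[6] = 20, x[7] = 10.
Since (x[6], x[7]) = (x[2], x[3]) = (20, 10) (two consecutive terms determine the rest), the sequence is eventually periodic: after a pre-period of length 2 it cycles with period 4.
The value 5 first appears (with n ≥ 2) at x[4].

4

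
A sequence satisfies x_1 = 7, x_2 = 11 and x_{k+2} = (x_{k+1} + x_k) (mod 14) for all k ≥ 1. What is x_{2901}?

12

x_1 = 7; x_2 = 11; x_3 = 4; x_4 = 1; x_5 = 5; x_6 = 6; x_7 = 11; x_8 = 3; x_9 = 0; x_{10} = 3; x_{11} = 3; x_{12} = 6; x_{13} = 9; x_{14} = 1; x_{15} = 10; x_{16} = 11; x_{17} = 7; x_{18} = 4; x_{19} = 11; x_{20} = 1; x_{21} = 12; x_{22} = 13; x_{23} = 11; x_{24} = 10; x_{25} = 7; x_{26} = 3; x_{27} = 10; x_{28} = 13; x_{29} = 9; x_{30} = 8; x_{31} = 3; x_{32} = 11; x_{33} = 0; x_{34} = 11; x_{35} = 11; x_{36} = 8; x_{37} = 5; x_{38} = 13; x_{39} = 4; x_{40} = 3; x_{41} = 7; x_{42} = 10; x_{43} = 3; x_{44} = 13; x_{45} = 2; x_{46} = 1; x_{47} = 3; x_{48} = 4; x_{49} = 7; x_{50} = 11.
The sequence repeats with period 48.
(2901 - 1) mod 48 = 20, so x_{2901} = x_{21} = 12.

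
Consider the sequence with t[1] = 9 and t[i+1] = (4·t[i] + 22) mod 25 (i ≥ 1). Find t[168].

Listing terms: t[1] = 9, t[2] = 8, t[3] = 4, t[4] = 13, t[5] = 24, t[6] = 18, t[7] = 19, t[8] = 23, t[9] = 14, t[10] = 3, t[11] = 9.
Since t[11] = t[1] = 9, the sequence is periodic with period 10.
So t[168] = t[1 + ((168-1) mod 10)] = t[8] = 23.

23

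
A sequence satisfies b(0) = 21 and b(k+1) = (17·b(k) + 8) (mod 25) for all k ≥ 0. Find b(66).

Listing terms: b(0) = 21, b(1) = 15, b(2) = 13, b(3) = 4, b(4) = 1, b(5) = 0, b(6) = 8, b(7) = 19, b(8) = 6, b(9) = 10, b(10) = 3, b(11) = 9, b(12) = 11, b(13) = 20, b(14) = 23, b(15) = 24, b(16) = 16, b(17) = 5, b(18) = 18, b(19) = 14, b(20) = 21.
Since b(20) = b(0) = 21, the sequence is periodic with period 20.
So b(66) = b(0 + ((66-0) mod 20)) = b(6) = 8.

8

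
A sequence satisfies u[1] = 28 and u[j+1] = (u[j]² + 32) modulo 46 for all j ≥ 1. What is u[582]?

10

We have u[1] = 28,  u[2] = 34,  u[3] = 38,  u[4] = 4,  u[5] = 2,  u[6] = 36,  u[7] = 40,  u[8] = 22,  u[9] = 10,  u[10] = 40.
Since u[10] = u[7] = 40, the sequence is eventually periodic: after a pre-period of length 6 it cycles with period 3.
For j ≥ 7, u[j] depends only on (j - 7) mod 3. (582 - 7) mod 3 = 2, so u[582] = u[9] = 10.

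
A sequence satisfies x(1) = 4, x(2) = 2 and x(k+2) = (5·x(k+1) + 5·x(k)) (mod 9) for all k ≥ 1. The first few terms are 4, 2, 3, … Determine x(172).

x(1) = 4; x(2) = 2; x(3) = 3; x(4) = 7; x(5) = 5; x(6) = 6; x(7) = 1; x(8) = 8; x(9) = 0; x(10) = 4; x(11) = 2.
Since (x(10), x(11)) = (x(1), x(2)) = (4, 2) (two consecutive terms determine the rest), the sequence is periodic with period 9.
So x(172) = x(1 + ((172-1) mod 9)) = x(1) = 4.

4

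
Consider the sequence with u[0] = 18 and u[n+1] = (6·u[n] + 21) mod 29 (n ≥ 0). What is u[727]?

14

We have u[0] = 18, u[1] = 13, u[2] = 12, u[3] = 6, u[4] = 28, u[5] = 15, u[6] = 24, u[7] = 20, u[8] = 25, u[9] = 26, u[10] = 3, u[11] = 10, u[12] = 23, u[13] = 14, u[14] = 18.
The sequence repeats with period 14.
(727 - 0) mod 14 = 13, so u[727] = u[13] = 14.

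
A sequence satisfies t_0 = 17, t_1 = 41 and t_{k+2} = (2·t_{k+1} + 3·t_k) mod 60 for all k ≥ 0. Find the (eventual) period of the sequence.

4

We have t_0 = 17, t_1 = 41, t_2 = 13, t_3 = 29, t_4 = 37, t_5 = 41, t_6 = 13.
Since (t_5, t_6) = (t_1, t_2) = (41, 13) (two consecutive terms determine the rest), the sequence is eventually periodic: after a pre-period of length 1 it cycles with period 4.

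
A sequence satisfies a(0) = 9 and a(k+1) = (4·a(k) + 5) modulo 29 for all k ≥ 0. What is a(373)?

21

We have a(0) = 9; a(1) = 12; a(2) = 24; a(3) = 14; a(4) = 3; a(5) = 17; a(6) = 15; a(7) = 7; a(8) = 4; a(9) = 21; a(10) = 2; a(11) = 13; a(12) = 28; a(13) = 1; a(14) = 9.
The sequence repeats with period 14.
(373 - 0) mod 14 = 9, so a(373) = a(9) = 21.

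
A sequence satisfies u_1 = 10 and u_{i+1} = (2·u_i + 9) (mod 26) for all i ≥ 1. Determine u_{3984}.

Listing terms: u_1 = 10,  u_2 = 3,  u_3 = 15,  u_4 = 13,  u_5 = 9,  u_6 = 1,  u_7 = 11,  u_8 = 5,  u_9 = 19,  u_{10} = 21,  u_{11} = 25,  u_{12} = 7,  u_{13} = 23,  u_{14} = 3.
Since u_{14} = u_2 = 3, the sequence is eventually periodic: after a pre-period of length 1 it cycles with period 12.
For i ≥ 2, u_i depends only on (i - 2) mod 12. (3984 - 2) mod 12 = 10, so u_{3984} = u_{12} = 7.

7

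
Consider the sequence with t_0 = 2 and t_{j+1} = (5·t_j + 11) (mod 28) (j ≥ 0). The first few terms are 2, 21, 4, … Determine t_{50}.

4

We have t_0 = 2,  t_1 = 21,  t_2 = 4,  t_3 = 3,  t_4 = 26,  t_5 = 1,  t_6 = 16,  t_7 = 7,  t_8 = 18,  t_9 = 17,  t_{10} = 12,  t_{11} = 15,  t_{12} = 2.
The sequence repeats with period 12.
(50 - 0) mod 12 = 2, so t_{50} = t_2 = 4.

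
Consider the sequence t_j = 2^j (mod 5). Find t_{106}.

4

Computing terms: t_1 = 2, t_2 = 4, t_3 = 3, t_4 = 1, t_5 = 2.
Since t_5 = t_1 = 2, the sequence is periodic with period 4.
So t_{106} = t_{1 + ((106-1) mod 4)} = t_2 = 4.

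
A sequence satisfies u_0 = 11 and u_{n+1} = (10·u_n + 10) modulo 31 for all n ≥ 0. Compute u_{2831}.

12

We have u_0 = 11,  u_1 = 27,  u_2 = 1,  u_3 = 20,  u_4 = 24,  u_5 = 2,  u_6 = 30,  u_7 = 0,  u_8 = 10,  u_9 = 17,  u_{10} = 25,  u_{11} = 12,  u_{12} = 6,  u_{13} = 8,  u_{14} = 28,  u_{15} = 11.
Since u_{15} = u_0 = 11, the sequence is periodic with period 15.
So u_{2831} = u_{0 + ((2831-0) mod 15)} = u_{11} = 12.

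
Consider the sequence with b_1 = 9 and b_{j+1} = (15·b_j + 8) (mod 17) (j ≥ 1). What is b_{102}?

b_1 = 9; b_2 = 7; b_3 = 11; b_4 = 3; b_5 = 2; b_6 = 4; b_7 = 0; b_8 = 8; b_9 = 9.
The sequence repeats with period 8.
So b_{102} = b_{1 + ((102-1) mod 8)} = b_6 = 4.

4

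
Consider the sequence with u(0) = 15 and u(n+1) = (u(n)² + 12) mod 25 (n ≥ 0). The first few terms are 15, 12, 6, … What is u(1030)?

Listing terms: u(0) = 15, u(1) = 12, u(2) = 6, u(3) = 23, u(4) = 16, u(5) = 18, u(6) = 11, u(7) = 8, u(8) = 1, u(9) = 13, u(10) = 6.
Since u(10) = u(2) = 6, the sequence is eventually periodic: after a pre-period of length 2 it cycles with period 8.
For n ≥ 2, u(n) depends only on (n - 2) mod 8. (1030 - 2) mod 8 = 4, so u(1030) = u(6) = 11.

11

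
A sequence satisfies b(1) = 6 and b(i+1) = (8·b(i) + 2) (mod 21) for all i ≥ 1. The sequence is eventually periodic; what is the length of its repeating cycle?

14

Computing terms: b(1) = 6,  b(2) = 8,  b(3) = 3,  b(4) = 5,  b(5) = 0,  b(6) = 2,  b(7) = 18,  b(8) = 20,  b(9) = 15,  b(10) = 17,  b(11) = 12,  b(12) = 14,  b(13) = 9,  b(14) = 11,  b(15) = 6.
The sequence repeats with period 14.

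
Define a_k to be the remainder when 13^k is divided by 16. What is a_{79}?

5

Computing terms: a_1 = 13, a_2 = 9, a_3 = 5, a_4 = 1, a_5 = 13.
The sequence repeats with period 4.
So a_{79} = a_{1 + ((79-1) mod 4)} = a_3 = 5.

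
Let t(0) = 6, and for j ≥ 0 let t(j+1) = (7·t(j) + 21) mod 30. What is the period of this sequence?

Listing terms: t(0) = 6, t(1) = 3, t(2) = 12, t(3) = 15, t(4) = 6.
The sequence repeats with period 4.

4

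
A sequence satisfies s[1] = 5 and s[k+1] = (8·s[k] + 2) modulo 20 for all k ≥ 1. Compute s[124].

Computing terms: s[1] = 5; s[2] = 2; s[3] = 18; s[4] = 6; s[5] = 10; s[6] = 2.
Since s[6] = s[2] = 2, the sequence is eventually periodic: after a pre-period of length 1 it cycles with period 4.
For k ≥ 2, s[k] depends only on (k - 2) mod 4. (124 - 2) mod 4 = 2, so s[124] = s[4] = 6.

6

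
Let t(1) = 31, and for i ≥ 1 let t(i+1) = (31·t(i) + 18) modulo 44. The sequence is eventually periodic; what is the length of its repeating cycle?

5

t(1) = 31, t(2) = 11, t(3) = 7, t(4) = 15, t(5) = 43, t(6) = 31.
The sequence repeats with period 5.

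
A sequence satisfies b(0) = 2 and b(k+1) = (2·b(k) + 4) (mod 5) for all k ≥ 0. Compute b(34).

0

Listing terms: b(0) = 2; b(1) = 3; b(2) = 0; b(3) = 4; b(4) = 2.
Since b(4) = b(0) = 2, the sequence is periodic with period 4.
So b(34) = b(0 + ((34-0) mod 4)) = b(2) = 0.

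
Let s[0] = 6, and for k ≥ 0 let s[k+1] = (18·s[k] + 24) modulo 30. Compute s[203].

We have s[0] = 6; s[1] = 12; s[2] = 0; s[3] = 24; s[4] = 6.
Since s[4] = s[0] = 6, the sequence is periodic with period 4.
(203 - 0) mod 4 = 3, so s[203] = s[3] = 24.

24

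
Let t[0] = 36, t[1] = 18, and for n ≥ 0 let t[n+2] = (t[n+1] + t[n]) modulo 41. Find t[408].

Computing terms: t[0] = 36,  t[1] = 18,  t[2] = 13,  t[3] = 31,  t[4] = 3,  t[5] = 34,  t[6] = 37,  t[7] = 30,  t[8] = 26,  t[9] = 15,  t[10] = 0,  t[11] = 15,  t[12] = 15,  t[13] = 30,  t[14] = 4,  t[15] = 34,  t[16] = 38,  t[17] = 31,  t[18] = 28,  t[19] = 18,  t[20] = 5,  t[21] = 23,  t[22] = 28,  t[23] = 10,  t[24] = 38,  t[25] = 7,  t[26] = 4,  t[27] = 11,  t[28] = 15,  t[29] = 26,  t[30] = 0,  t[31] = 26,  t[32] = 26,  t[33] = 11,  t[34] = 37,  t[35] = 7,  t[36] = 3,  t[37] = 10,  t[38] = 13,  t[39] = 23,  t[40] = 36,  t[41] = 18.
Since (t[40], t[41]) = (t[0], t[1]) = (36, 18) (two consecutive terms determine the rest), the sequence is periodic with period 40.
So t[408] = t[0 + ((408-0) mod 40)] = t[8] = 26.

26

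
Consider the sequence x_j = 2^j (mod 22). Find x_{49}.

6

Listing terms: x_0 = 1; x_1 = 2; x_2 = 4; x_3 = 8; x_4 = 16; x_5 = 10; x_6 = 20; x_7 = 18; x_8 = 14; x_9 = 6; x_{10} = 12; x_{11} = 2.
Since x_{11} = x_1 = 2, the sequence is eventually periodic: after a pre-period of length 1 it cycles with period 10.
For j ≥ 1, x_j depends only on (j - 1) mod 10. (49 - 1) mod 10 = 8, so x_{49} = x_9 = 6.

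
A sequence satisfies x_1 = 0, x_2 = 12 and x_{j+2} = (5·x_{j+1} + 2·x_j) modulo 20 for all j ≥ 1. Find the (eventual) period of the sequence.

8

x_1 = 0,  x_2 = 12,  x_3 = 0,  x_4 = 4,  x_5 = 0,  x_6 = 8,  x_7 = 0,  x_8 = 16,  x_9 = 0,  x_{10} = 12.
The sequence repeats with period 8.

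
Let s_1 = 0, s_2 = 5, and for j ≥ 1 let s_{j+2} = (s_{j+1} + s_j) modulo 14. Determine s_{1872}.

s_1 = 0, s_2 = 5, s_3 = 5, s_4 = 10, s_5 = 1, s_6 = 11, s_7 = 12, s_8 = 9, s_9 = 7, s_{10} = 2, s_{11} = 9, s_{12} = 11, s_{13} = 6, s_{14} = 3, s_{15} = 9, s_{16} = 12, s_{17} = 7, s_{18} = 5, s_{19} = 12, s_{20} = 3, s_{21} = 1, s_{22} = 4, s_{23} = 5, s_{24} = 9, s_{25} = 0, s_{26} = 9, s_{27} = 9, s_{28} = 4, s_{29} = 13, s_{30} = 3, s_{31} = 2, s_{32} = 5, s_{33} = 7, s_{34} = 12, s_{35} = 5, s_{36} = 3, s_{37} = 8, s_{38} = 11, s_{39} = 5, s_{40} = 2, s_{41} = 7, s_{42} = 9, s_{43} = 2, s_{44} = 11, s_{45} = 13, s_{46} = 10, s_{47} = 9, s_{48} = 5, s_{49} = 0, s_{50} = 5.
The sequence repeats with period 48.
So s_{1872} = s_{1 + ((1872-1) mod 48)} = s_{48} = 5.

5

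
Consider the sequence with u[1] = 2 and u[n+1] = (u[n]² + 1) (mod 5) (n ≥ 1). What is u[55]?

2

u[1] = 2; u[2] = 0; u[3] = 1; u[4] = 2.
The sequence repeats with period 3.
(55 - 1) mod 3 = 0, so u[55] = u[1] = 2.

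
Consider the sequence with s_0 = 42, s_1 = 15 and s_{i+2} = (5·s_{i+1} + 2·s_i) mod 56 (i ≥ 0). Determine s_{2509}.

Listing terms: s_0 = 42, s_1 = 15, s_2 = 47, s_3 = 41, s_4 = 19, s_5 = 9, s_6 = 27, s_7 = 41, s_8 = 35, s_9 = 33, s_{10} = 11, s_{11} = 9, s_{12} = 11, s_{13} = 17, s_{14} = 51, s_{15} = 9, s_{16} = 35, s_{17} = 25, s_{18} = 27, s_{19} = 17, s_{20} = 27, s_{21} = 1, s_{22} = 3, s_{23} = 17, s_{24} = 35, s_{25} = 41, s_{26} = 51, s_{27} = 1, s_{28} = 51, s_{29} = 33, s_{30} = 43, s_{31} = 1, s_{32} = 35, s_{33} = 9, s_{34} = 3, s_{35} = 33, s_{36} = 3, s_{37} = 25, s_{38} = 19, s_{39} = 33, s_{40} = 35, s_{41} = 17, s_{42} = 43, s_{43} = 25, s_{44} = 43, s_{45} = 41, s_{46} = 11, s_{47} = 25, s_{48} = 35, s_{49} = 1, s_{50} = 19, s_{51} = 41, s_{52} = 19.
Since (s_{51}, s_{52}) = (s_3, s_4) = (41, 19) (two consecutive terms determine the rest), the sequence is eventually periodic: after a pre-period of length 3 it cycles with period 48.
For i ≥ 3, s_i depends only on (i - 3) mod 48. (2509 - 3) mod 48 = 10, so s_{2509} = s_{13} = 17.

17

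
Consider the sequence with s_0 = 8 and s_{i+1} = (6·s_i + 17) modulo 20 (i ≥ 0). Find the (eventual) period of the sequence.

5

Computing terms: s_0 = 8,  s_1 = 5,  s_2 = 7,  s_3 = 19,  s_4 = 11,  s_5 = 3,  s_6 = 15,  s_7 = 7.
Since s_7 = s_2 = 7, the sequence is eventually periodic: after a pre-period of length 2 it cycles with period 5.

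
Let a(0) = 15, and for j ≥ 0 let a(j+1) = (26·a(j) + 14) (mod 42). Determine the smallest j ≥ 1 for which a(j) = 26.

1

Computing terms: a(0) = 15, a(1) = 26, a(2) = 18, a(3) = 20, a(4) = 30, a(5) = 38, a(6) = 36, a(7) = 26.
Since a(7) = a(1) = 26, the sequence is eventually periodic: after a pre-period of length 1 it cycles with period 6.
The value 26 first appears (with j ≥ 1) at a(1).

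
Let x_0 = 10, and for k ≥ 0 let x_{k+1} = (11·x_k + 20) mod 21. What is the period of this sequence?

Listing terms: x_0 = 10; x_1 = 4; x_2 = 1; x_3 = 10.
Since x_3 = x_0 = 10, the sequence is periodic with period 3.

3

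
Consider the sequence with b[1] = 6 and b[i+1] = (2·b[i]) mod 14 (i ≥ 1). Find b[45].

Listing terms: b[1] = 6,  b[2] = 12,  b[3] = 10,  b[4] = 6.
The sequence repeats with period 3.
So b[45] = b[1 + ((45-1) mod 3)] = b[3] = 10.

10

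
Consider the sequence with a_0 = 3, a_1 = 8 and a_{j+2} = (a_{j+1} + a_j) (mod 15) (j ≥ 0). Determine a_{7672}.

9

Computing terms: a_0 = 3, a_1 = 8, a_2 = 11, a_3 = 4, a_4 = 0, a_5 = 4, a_6 = 4, a_7 = 8, a_8 = 12, a_9 = 5, a_{10} = 2, a_{11} = 7, a_{12} = 9, a_{13} = 1, a_{14} = 10, a_{15} = 11, a_{16} = 6, a_{17} = 2, a_{18} = 8, a_{19} = 10, a_{20} = 3, a_{21} = 13, a_{22} = 1, a_{23} = 14, a_{24} = 0, a_{25} = 14, a_{26} = 14, a_{27} = 13, a_{28} = 12, a_{29} = 10, a_{30} = 7, a_{31} = 2, a_{32} = 9, a_{33} = 11, a_{34} = 5, a_{35} = 1, a_{36} = 6, a_{37} = 7, a_{38} = 13, a_{39} = 5, a_{40} = 3, a_{41} = 8.
The sequence repeats with period 40.
So a_{7672} = a_{0 + ((7672-0) mod 40)} = a_{32} = 9.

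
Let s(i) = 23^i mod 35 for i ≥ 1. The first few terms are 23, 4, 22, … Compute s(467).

32

We have s(1) = 23; s(2) = 4; s(3) = 22; s(4) = 16; s(5) = 18; s(6) = 29; s(7) = 2; s(8) = 11; s(9) = 8; s(10) = 9; s(11) = 32; s(12) = 1; s(13) = 23.
The sequence repeats with period 12.
So s(467) = s(1 + ((467-1) mod 12)) = s(11) = 32.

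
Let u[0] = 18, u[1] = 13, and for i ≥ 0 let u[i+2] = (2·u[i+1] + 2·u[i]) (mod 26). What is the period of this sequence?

12

Computing terms: u[0] = 18; u[1] = 13; u[2] = 10; u[3] = 20; u[4] = 8; u[5] = 4; u[6] = 24; u[7] = 4; u[8] = 4; u[9] = 16; u[10] = 14; u[11] = 8; u[12] = 18; u[13] = 0; u[14] = 10; u[15] = 20.
Since (u[14], u[15]) = (u[2], u[3]) = (10, 20) (two consecutive terms determine the rest), the sequence is eventually periodic: after a pre-period of length 2 it cycles with period 12.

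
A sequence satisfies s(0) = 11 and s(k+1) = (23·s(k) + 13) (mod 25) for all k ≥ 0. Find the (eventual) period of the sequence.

4

s(0) = 11,  s(1) = 16,  s(2) = 6,  s(3) = 1,  s(4) = 11.
Since s(4) = s(0) = 11, the sequence is periodic with period 4.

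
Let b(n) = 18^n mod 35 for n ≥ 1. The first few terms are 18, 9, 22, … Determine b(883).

32

b(1) = 18, b(2) = 9, b(3) = 22, b(4) = 11, b(5) = 23, b(6) = 29, b(7) = 32, b(8) = 16, b(9) = 8, b(10) = 4, b(11) = 2, b(12) = 1, b(13) = 18.
The sequence repeats with period 12.
(883 - 1) mod 12 = 6, so b(883) = b(7) = 32.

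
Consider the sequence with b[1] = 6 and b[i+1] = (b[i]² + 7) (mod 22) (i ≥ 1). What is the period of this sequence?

Listing terms: b[1] = 6; b[2] = 21; b[3] = 8; b[4] = 5; b[5] = 10; b[6] = 19; b[7] = 16; b[8] = 21.
Since b[8] = b[2] = 21, the sequence is eventually periodic: after a pre-period of length 1 it cycles with period 6.

6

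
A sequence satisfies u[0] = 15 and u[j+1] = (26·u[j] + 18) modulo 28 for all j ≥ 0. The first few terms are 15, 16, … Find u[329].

26

Computing terms: u[0] = 15; u[1] = 16; u[2] = 14; u[3] = 18; u[4] = 10; u[5] = 26; u[6] = 22; u[7] = 2; u[8] = 14.
Since u[8] = u[2] = 14, the sequence is eventually periodic: after a pre-period of length 2 it cycles with period 6.
For j ≥ 2, u[j] depends only on (j - 2) mod 6. (329 - 2) mod 6 = 3, so u[329] = u[5] = 26.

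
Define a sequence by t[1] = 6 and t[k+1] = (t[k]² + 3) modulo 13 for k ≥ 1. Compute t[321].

Listing terms: t[1] = 6,  t[2] = 0,  t[3] = 3,  t[4] = 12,  t[5] = 4,  t[6] = 6.
Since t[6] = t[1] = 6, the sequence is periodic with period 5.
(321 - 1) mod 5 = 0, so t[321] = t[1] = 6.

6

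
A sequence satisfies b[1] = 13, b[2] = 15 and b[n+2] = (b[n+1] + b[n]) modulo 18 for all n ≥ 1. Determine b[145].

13

b[1] = 13, b[2] = 15, b[3] = 10, b[4] = 7, b[5] = 17, b[6] = 6, b[7] = 5, b[8] = 11, b[9] = 16, b[10] = 9, b[11] = 7, b[12] = 16, b[13] = 5, b[14] = 3, b[15] = 8, b[16] = 11, b[17] = 1, b[18] = 12, b[19] = 13, b[20] = 7, b[21] = 2, b[22] = 9, b[23] = 11, b[24] = 2, b[25] = 13, b[26] = 15.
Since (b[25], b[26]) = (b[1], b[2]) = (13, 15) (two consecutive terms determine the rest), the sequence is periodic with period 24.
(145 - 1) mod 24 = 0, so b[145] = b[1] = 13.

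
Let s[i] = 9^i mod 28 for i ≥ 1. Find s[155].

We have s[1] = 9,  s[2] = 25,  s[3] = 1,  s[4] = 9.
The sequence repeats with period 3.
So s[155] = s[1 + ((155-1) mod 3)] = s[2] = 25.

25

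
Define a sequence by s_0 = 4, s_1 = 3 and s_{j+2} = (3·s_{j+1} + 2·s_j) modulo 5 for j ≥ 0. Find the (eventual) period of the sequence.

s_0 = 4,  s_1 = 3,  s_2 = 2,  s_3 = 2,  s_4 = 0,  s_5 = 4,  s_6 = 2,  s_7 = 4,  s_8 = 1,  s_9 = 1,  s_{10} = 0,  s_{11} = 2,  s_{12} = 1,  s_{13} = 2,  s_{14} = 3,  s_{15} = 3,  s_{16} = 0,  s_{17} = 1,  s_{18} = 3,  s_{19} = 1,  s_{20} = 4,  s_{21} = 4,  s_{22} = 0,  s_{23} = 3,  s_{24} = 4,  s_{25} = 3.
Since (s_{24}, s_{25}) = (s_0, s_1) = (4, 3) (two consecutive terms determine the rest), the sequence is periodic with period 24.

24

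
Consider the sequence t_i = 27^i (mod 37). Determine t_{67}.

We have t_1 = 27, t_2 = 26, t_3 = 36, t_4 = 10, t_5 = 11, t_6 = 1, t_7 = 27.
The sequence repeats with period 6.
So t_{67} = t_{1 + ((67-1) mod 6)} = t_1 = 27.

27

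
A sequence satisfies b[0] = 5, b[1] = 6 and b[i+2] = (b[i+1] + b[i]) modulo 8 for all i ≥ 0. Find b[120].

We have b[0] = 5; b[1] = 6; b[2] = 3; b[3] = 1; b[4] = 4; b[5] = 5; b[6] = 1; b[7] = 6; b[8] = 7; b[9] = 5; b[10] = 4; b[11] = 1; b[12] = 5; b[13] = 6.
Since (b[12], b[13]) = (b[0], b[1]) = (5, 6) (two consecutive terms determine the rest), the sequence is periodic with period 12.
So b[120] = b[0 + ((120-0) mod 12)] = b[0] = 5.

5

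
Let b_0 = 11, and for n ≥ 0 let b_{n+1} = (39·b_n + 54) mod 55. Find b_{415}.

18

b_0 = 11,  b_1 = 43,  b_2 = 26,  b_3 = 23,  b_4 = 16,  b_5 = 18,  b_6 = 41,  b_7 = 3,  b_8 = 6,  b_9 = 13,  b_{10} = 11.
Since b_{10} = b_0 = 11, the sequence is periodic with period 10.
So b_{415} = b_{0 + ((415-0) mod 10)} = b_5 = 18.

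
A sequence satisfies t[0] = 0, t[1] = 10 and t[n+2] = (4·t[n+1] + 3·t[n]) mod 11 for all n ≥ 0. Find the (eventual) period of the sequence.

40

t[0] = 0,  t[1] = 10,  t[2] = 7,  t[3] = 3,  t[4] = 0,  t[5] = 9,  t[6] = 3,  t[7] = 6,  t[8] = 0,  t[9] = 7,  t[10] = 6,  t[11] = 1,  t[12] = 0,  t[13] = 3,  t[14] = 1,  t[15] = 2,  t[16] = 0,  t[17] = 6,  t[18] = 2,  t[19] = 4,  t[20] = 0,  t[21] = 1,  t[22] = 4,  t[23] = 8,  t[24] = 0,  t[25] = 2,  t[26] = 8,  t[27] = 5,  t[28] = 0,  t[29] = 4,  t[30] = 5,  t[31] = 10,  t[32] = 0,  t[33] = 8,  t[34] = 10,  t[35] = 9,  t[36] = 0,  t[37] = 5,  t[38] = 9,  t[39] = 7,  t[40] = 0,  t[41] = 10.
Since (t[40], t[41]) = (t[0], t[1]) = (0, 10) (two consecutive terms determine the rest), the sequence is periodic with period 40.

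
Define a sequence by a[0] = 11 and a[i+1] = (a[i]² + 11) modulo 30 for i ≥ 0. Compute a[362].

Listing terms: a[0] = 11,  a[1] = 12,  a[2] = 5,  a[3] = 6,  a[4] = 17,  a[5] = 0,  a[6] = 11.
Since a[6] = a[0] = 11, the sequence is periodic with period 6.
(362 - 0) mod 6 = 2, so a[362] = a[2] = 5.

5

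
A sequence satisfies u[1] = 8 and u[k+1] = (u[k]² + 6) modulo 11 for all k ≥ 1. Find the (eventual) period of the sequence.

5

We have u[1] = 8, u[2] = 4, u[3] = 0, u[4] = 6, u[5] = 9, u[6] = 10, u[7] = 7, u[8] = 0.
Since u[8] = u[3] = 0, the sequence is eventually periodic: after a pre-period of length 2 it cycles with period 5.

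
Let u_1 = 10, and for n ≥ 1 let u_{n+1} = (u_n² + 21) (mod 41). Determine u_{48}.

25

u_1 = 10,  u_2 = 39,  u_3 = 25,  u_4 = 31,  u_5 = 39.
Since u_5 = u_2 = 39, the sequence is eventually periodic: after a pre-period of length 1 it cycles with period 3.
For n ≥ 2, u_n depends only on (n - 2) mod 3. (48 - 2) mod 3 = 1, so u_{48} = u_3 = 25.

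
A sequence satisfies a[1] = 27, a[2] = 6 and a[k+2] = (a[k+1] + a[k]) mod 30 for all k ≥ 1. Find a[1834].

We have a[1] = 27,  a[2] = 6,  a[3] = 3,  a[4] = 9,  a[5] = 12,  a[6] = 21,  a[7] = 3,  a[8] = 24,  a[9] = 27,  a[10] = 21,  a[11] = 18,  a[12] = 9,  a[13] = 27,  a[14] = 6.
The sequence repeats with period 12.
So a[1834] = a[1 + ((1834-1) mod 12)] = a[10] = 21.

21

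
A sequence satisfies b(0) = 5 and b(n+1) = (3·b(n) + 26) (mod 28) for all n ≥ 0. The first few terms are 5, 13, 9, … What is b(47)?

We have b(0) = 5; b(1) = 13; b(2) = 9; b(3) = 25; b(4) = 17; b(5) = 21; b(6) = 5.
The sequence repeats with period 6.
So b(47) = b(0 + ((47-0) mod 6)) = b(5) = 21.

21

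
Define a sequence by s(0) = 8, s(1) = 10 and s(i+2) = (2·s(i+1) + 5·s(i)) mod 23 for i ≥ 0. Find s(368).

Computing terms: s(0) = 8,  s(1) = 10,  s(2) = 14,  s(3) = 9,  s(4) = 19,  s(5) = 14,  s(6) = 8,  s(7) = 17,  s(8) = 5,  s(9) = 3,  s(10) = 8,  s(11) = 8,  s(12) = 10.
The sequence repeats with period 11.
So s(368) = s(0 + ((368-0) mod 11)) = s(5) = 14.

14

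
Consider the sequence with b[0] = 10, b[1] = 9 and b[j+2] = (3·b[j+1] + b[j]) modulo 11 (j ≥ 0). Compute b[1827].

10

We have b[0] = 10,  b[1] = 9,  b[2] = 4,  b[3] = 10,  b[4] = 1,  b[5] = 2,  b[6] = 7,  b[7] = 1,  b[8] = 10,  b[9] = 9.
The sequence repeats with period 8.
So b[1827] = b[0 + ((1827-0) mod 8)] = b[3] = 10.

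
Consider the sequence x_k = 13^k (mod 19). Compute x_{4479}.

We have x_1 = 13,  x_2 = 17,  x_3 = 12,  x_4 = 4,  x_5 = 14,  x_6 = 11,  x_7 = 10,  x_8 = 16,  x_9 = 18,  x_{10} = 6,  x_{11} = 2,  x_{12} = 7,  x_{13} = 15,  x_{14} = 5,  x_{15} = 8,  x_{16} = 9,  x_{17} = 3,  x_{18} = 1,  x_{19} = 13.
Since x_{19} = x_1 = 13, the sequence is periodic with period 18.
So x_{4479} = x_{1 + ((4479-1) mod 18)} = x_{15} = 8.

8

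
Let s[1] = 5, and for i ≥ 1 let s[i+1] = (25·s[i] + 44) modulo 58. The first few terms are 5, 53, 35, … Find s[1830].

s[1] = 5, s[2] = 53, s[3] = 35, s[4] = 49, s[5] = 51, s[6] = 43, s[7] = 17, s[8] = 5.
Since s[8] = s[1] = 5, the sequence is periodic with period 7.
So s[1830] = s[1 + ((1830-1) mod 7)] = s[3] = 35.

35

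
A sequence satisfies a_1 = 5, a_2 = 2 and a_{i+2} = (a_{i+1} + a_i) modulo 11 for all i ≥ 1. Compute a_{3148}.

0

a_1 = 5,  a_2 = 2,  a_3 = 7,  a_4 = 9,  a_5 = 5,  a_6 = 3,  a_7 = 8,  a_8 = 0,  a_9 = 8,  a_{10} = 8,  a_{11} = 5,  a_{12} = 2.
Since (a_{11}, a_{12}) = (a_1, a_2) = (5, 2) (two consecutive terms determine the rest), the sequence is periodic with period 10.
(3148 - 1) mod 10 = 7, so a_{3148} = a_8 = 0.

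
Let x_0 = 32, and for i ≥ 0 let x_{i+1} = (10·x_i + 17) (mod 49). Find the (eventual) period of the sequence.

42

Computing terms: x_0 = 32; x_1 = 43; x_2 = 6; x_3 = 28; x_4 = 3; x_5 = 47; x_6 = 46; x_7 = 36; x_8 = 34; x_9 = 14; x_{10} = 10; x_{11} = 19; x_{12} = 11; x_{13} = 29; x_{14} = 13; x_{15} = 0; x_{16} = 17; x_{17} = 40; x_{18} = 25; x_{19} = 22; x_{20} = 41; x_{21} = 35; x_{22} = 24; x_{23} = 12; x_{24} = 39; x_{25} = 15; x_{26} = 20; x_{27} = 21; x_{28} = 31; x_{29} = 33; x_{30} = 4; x_{31} = 8; x_{32} = 48; x_{33} = 7; x_{34} = 38; x_{35} = 5; x_{36} = 18; x_{37} = 1; x_{38} = 27; x_{39} = 42; x_{40} = 45; x_{41} = 26; x_{42} = 32.
Since x_{42} = x_0 = 32, the sequence is periodic with period 42.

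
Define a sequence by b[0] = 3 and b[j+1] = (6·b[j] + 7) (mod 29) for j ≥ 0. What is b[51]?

We have b[0] = 3, b[1] = 25, b[2] = 12, b[3] = 21, b[4] = 17, b[5] = 22, b[6] = 23, b[7] = 0, b[8] = 7, b[9] = 20, b[10] = 11, b[11] = 15, b[12] = 10, b[13] = 9, b[14] = 3.
Since b[14] = b[0] = 3, the sequence is periodic with period 14.
(51 - 0) mod 14 = 9, so b[51] = b[9] = 20.

20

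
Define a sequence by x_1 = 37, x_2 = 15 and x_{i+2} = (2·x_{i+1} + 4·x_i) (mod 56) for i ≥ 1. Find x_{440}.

24

We have x_1 = 37, x_2 = 15, x_3 = 10, x_4 = 24, x_5 = 32, x_6 = 48, x_7 = 0, x_8 = 24, x_9 = 48, x_{10} = 24, x_{11} = 16, x_{12} = 16, x_{13} = 40, x_{14} = 32, x_{15} = 0, x_{16} = 16, x_{17} = 32, x_{18} = 16, x_{19} = 48, x_{20} = 48, x_{21} = 8, x_{22} = 40, x_{23} = 0, x_{24} = 48, x_{25} = 40, x_{26} = 48, x_{27} = 32, x_{28} = 32, x_{29} = 24, x_{30} = 8, x_{31} = 0, x_{32} = 32, x_{33} = 8, x_{34} = 32, x_{35} = 40, x_{36} = 40, x_{37} = 16, x_{38} = 24, x_{39} = 0, x_{40} = 40, x_{41} = 24, x_{42} = 40, x_{43} = 8, x_{44} = 8, x_{45} = 48, x_{46} = 16, x_{47} = 0, x_{48} = 8, x_{49} = 16, x_{50} = 8, x_{51} = 24, x_{52} = 24, x_{53} = 32.
Since (x_{52}, x_{53}) = (x_4, x_5) = (24, 32) (two consecutive terms determine the rest), the sequence is eventually periodic: after a pre-period of length 3 it cycles with period 48.
For i ≥ 4, x_i depends only on (i - 4) mod 48. (440 - 4) mod 48 = 4, so x_{440} = x_8 = 24.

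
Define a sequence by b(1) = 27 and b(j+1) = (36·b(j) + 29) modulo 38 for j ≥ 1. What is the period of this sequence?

Listing terms: b(1) = 27; b(2) = 13; b(3) = 3; b(4) = 23; b(5) = 21; b(6) = 25; b(7) = 17; b(8) = 33; b(9) = 1; b(10) = 27.
Since b(10) = b(1) = 27, the sequence is periodic with period 9.

9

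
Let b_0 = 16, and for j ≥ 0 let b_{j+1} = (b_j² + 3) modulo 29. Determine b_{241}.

27

We have b_0 = 16,  b_1 = 27,  b_2 = 7,  b_3 = 23,  b_4 = 10,  b_5 = 16.
Since b_5 = b_0 = 16, the sequence is periodic with period 5.
(241 - 0) mod 5 = 1, so b_{241} = b_1 = 27.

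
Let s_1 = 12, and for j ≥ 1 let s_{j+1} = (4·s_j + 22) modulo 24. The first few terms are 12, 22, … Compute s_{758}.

22

s_1 = 12, s_2 = 22, s_3 = 14, s_4 = 6, s_5 = 22.
Since s_5 = s_2 = 22, the sequence is eventually periodic: after a pre-period of length 1 it cycles with period 3.
For j ≥ 2, s_j depends only on (j - 2) mod 3. (758 - 2) mod 3 = 0, so s_{758} = s_2 = 22.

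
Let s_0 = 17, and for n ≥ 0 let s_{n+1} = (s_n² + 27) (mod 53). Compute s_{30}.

31

s_0 = 17; s_1 = 51; s_2 = 31; s_3 = 34; s_4 = 17.
The sequence repeats with period 4.
(30 - 0) mod 4 = 2, so s_{30} = s_2 = 31.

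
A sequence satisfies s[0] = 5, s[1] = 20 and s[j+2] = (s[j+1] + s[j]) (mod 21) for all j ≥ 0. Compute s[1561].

8

Listing terms: s[0] = 5,  s[1] = 20,  s[2] = 4,  s[3] = 3,  s[4] = 7,  s[5] = 10,  s[6] = 17,  s[7] = 6,  s[8] = 2,  s[9] = 8,  s[10] = 10,  s[11] = 18,  s[12] = 7,  s[13] = 4,  s[14] = 11,  s[15] = 15,  s[16] = 5,  s[17] = 20.
Since (s[16], s[17]) = (s[0], s[1]) = (5, 20) (two consecutive terms determine the rest), the sequence is periodic with period 16.
So s[1561] = s[0 + ((1561-0) mod 16)] = s[9] = 8.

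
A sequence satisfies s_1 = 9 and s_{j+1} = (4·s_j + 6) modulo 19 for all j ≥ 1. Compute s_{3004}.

5

Computing terms: s_1 = 9, s_2 = 4, s_3 = 3, s_4 = 18, s_5 = 2, s_6 = 14, s_7 = 5, s_8 = 7, s_9 = 15, s_{10} = 9.
Since s_{10} = s_1 = 9, the sequence is periodic with period 9.
(3004 - 1) mod 9 = 6, so s_{3004} = s_7 = 5.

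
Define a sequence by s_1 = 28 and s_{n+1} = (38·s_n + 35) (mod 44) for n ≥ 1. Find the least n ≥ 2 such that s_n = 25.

5

s_1 = 28,  s_2 = 43,  s_3 = 41,  s_4 = 9,  s_5 = 25,  s_6 = 17,  s_7 = 21,  s_8 = 41.
Since s_8 = s_3 = 41, the sequence is eventually periodic: after a pre-period of length 2 it cycles with period 5.
The value 25 first appears (with n ≥ 2) at s_5.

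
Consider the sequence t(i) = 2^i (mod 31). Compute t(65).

Computing terms: t(0) = 1; t(1) = 2; t(2) = 4; t(3) = 8; t(4) = 16; t(5) = 1.
Since t(5) = t(0) = 1, the sequence is periodic with period 5.
So t(65) = t(0 + ((65-0) mod 5)) = t(0) = 1.

1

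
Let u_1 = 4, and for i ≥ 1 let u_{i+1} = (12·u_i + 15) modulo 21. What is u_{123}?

15

u_1 = 4,  u_2 = 0,  u_3 = 15,  u_4 = 6,  u_5 = 3,  u_6 = 9,  u_7 = 18,  u_8 = 0.
Since u_8 = u_2 = 0, the sequence is eventually periodic: after a pre-period of length 1 it cycles with period 6.
For i ≥ 2, u_i depends only on (i - 2) mod 6. (123 - 2) mod 6 = 1, so u_{123} = u_3 = 15.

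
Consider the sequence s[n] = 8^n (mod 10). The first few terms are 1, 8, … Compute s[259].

Computing terms: s[0] = 1; s[1] = 8; s[2] = 4; s[3] = 2; s[4] = 6; s[5] = 8.
Since s[5] = s[1] = 8, the sequence is eventually periodic: after a pre-period of length 1 it cycles with period 4.
For n ≥ 1, s[n] depends only on (n - 1) mod 4. (259 - 1) mod 4 = 2, so s[259] = s[3] = 2.

2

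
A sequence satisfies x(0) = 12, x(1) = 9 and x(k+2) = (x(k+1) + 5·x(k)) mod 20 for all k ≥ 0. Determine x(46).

19

Listing terms: x(0) = 12; x(1) = 9; x(2) = 9; x(3) = 14; x(4) = 19; x(5) = 9; x(6) = 4; x(7) = 9; x(8) = 9.
Since (x(7), x(8)) = (x(1), x(2)) = (9, 9) (two consecutive terms determine the rest), the sequence is eventually periodic: after a pre-period of length 1 it cycles with period 6.
For k ≥ 1, x(k) depends only on (k - 1) mod 6. (46 - 1) mod 6 = 3, so x(46) = x(4) = 19.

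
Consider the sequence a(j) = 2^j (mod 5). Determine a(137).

Computing terms: a(0) = 1,  a(1) = 2,  a(2) = 4,  a(3) = 3,  a(4) = 1.
The sequence repeats with period 4.
So a(137) = a(0 + ((137-0) mod 4)) = a(1) = 2.

2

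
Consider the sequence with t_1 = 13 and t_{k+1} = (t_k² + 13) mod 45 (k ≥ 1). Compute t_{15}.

17

We have t_1 = 13, t_2 = 2, t_3 = 17, t_4 = 32, t_5 = 2.
Since t_5 = t_2 = 2, the sequence is eventually periodic: after a pre-period of length 1 it cycles with period 3.
For k ≥ 2, t_k depends only on (k - 2) mod 3. (15 - 2) mod 3 = 1, so t_{15} = t_3 = 17.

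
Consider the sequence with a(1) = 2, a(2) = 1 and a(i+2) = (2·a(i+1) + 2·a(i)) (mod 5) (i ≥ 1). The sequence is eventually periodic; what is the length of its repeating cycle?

24

We have a(1) = 2,  a(2) = 1,  a(3) = 1,  a(4) = 4,  a(5) = 0,  a(6) = 3,  a(7) = 1,  a(8) = 3,  a(9) = 3,  a(10) = 2,  a(11) = 0,  a(12) = 4,  a(13) = 3,  a(14) = 4,  a(15) = 4,  a(16) = 1,  a(17) = 0,  a(18) = 2,  a(19) = 4,  a(20) = 2,  a(21) = 2,  a(22) = 3,  a(23) = 0,  a(24) = 1,  a(25) = 2,  a(26) = 1.
The sequence repeats with period 24.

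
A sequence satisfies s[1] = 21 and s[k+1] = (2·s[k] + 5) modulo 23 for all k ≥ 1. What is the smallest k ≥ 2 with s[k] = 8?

We have s[1] = 21; s[2] = 1; s[3] = 7; s[4] = 19; s[5] = 20; s[6] = 22; s[7] = 3; s[8] = 11; s[9] = 4; s[10] = 13; s[11] = 8; s[12] = 21.
Since s[12] = s[1] = 21, the sequence is periodic with period 11.
The value 8 first appears (with k ≥ 2) at s[11].

11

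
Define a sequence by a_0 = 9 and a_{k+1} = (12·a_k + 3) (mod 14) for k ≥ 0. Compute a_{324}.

9

a_0 = 9, a_1 = 13, a_2 = 5, a_3 = 7, a_4 = 3, a_5 = 11, a_6 = 9.
The sequence repeats with period 6.
So a_{324} = a_{0 + ((324-0) mod 6)} = a_0 = 9.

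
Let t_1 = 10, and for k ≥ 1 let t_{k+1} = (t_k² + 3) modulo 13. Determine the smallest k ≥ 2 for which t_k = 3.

6

Listing terms: t_1 = 10, t_2 = 12, t_3 = 4, t_4 = 6, t_5 = 0, t_6 = 3, t_7 = 12.
Since t_7 = t_2 = 12, the sequence is eventually periodic: after a pre-period of length 1 it cycles with period 5.
The value 3 first appears (with k ≥ 2) at t_6.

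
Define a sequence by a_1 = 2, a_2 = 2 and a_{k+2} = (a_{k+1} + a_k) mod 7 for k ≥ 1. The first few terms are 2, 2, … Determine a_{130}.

a_1 = 2,  a_2 = 2,  a_3 = 4,  a_4 = 6,  a_5 = 3,  a_6 = 2,  a_7 = 5,  a_8 = 0,  a_9 = 5,  a_{10} = 5,  a_{11} = 3,  a_{12} = 1,  a_{13} = 4,  a_{14} = 5,  a_{15} = 2,  a_{16} = 0,  a_{17} = 2,  a_{18} = 2.
The sequence repeats with period 16.
So a_{130} = a_{1 + ((130-1) mod 16)} = a_2 = 2.

2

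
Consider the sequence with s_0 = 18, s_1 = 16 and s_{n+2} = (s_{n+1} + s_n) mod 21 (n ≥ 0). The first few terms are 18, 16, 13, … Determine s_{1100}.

Computing terms: s_0 = 18, s_1 = 16, s_2 = 13, s_3 = 8, s_4 = 0, s_5 = 8, s_6 = 8, s_7 = 16, s_8 = 3, s_9 = 19, s_{10} = 1, s_{11} = 20, s_{12} = 0, s_{13} = 20, s_{14} = 20, s_{15} = 19, s_{16} = 18, s_{17} = 16.
The sequence repeats with period 16.
(1100 - 0) mod 16 = 12, so s_{1100} = s_{12} = 0.

0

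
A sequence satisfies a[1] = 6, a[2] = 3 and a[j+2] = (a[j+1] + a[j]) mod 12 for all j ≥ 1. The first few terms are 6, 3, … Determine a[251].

9

Listing terms: a[1] = 6; a[2] = 3; a[3] = 9; a[4] = 0; a[5] = 9; a[6] = 9; a[7] = 6; a[8] = 3.
The sequence repeats with period 6.
So a[251] = a[1 + ((251-1) mod 6)] = a[5] = 9.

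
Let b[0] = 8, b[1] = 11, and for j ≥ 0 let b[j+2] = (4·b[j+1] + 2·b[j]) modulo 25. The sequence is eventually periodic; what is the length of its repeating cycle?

20

Computing terms: b[0] = 8; b[1] = 11; b[2] = 10; b[3] = 12; b[4] = 18; b[5] = 21; b[6] = 20; b[7] = 22; b[8] = 3; b[9] = 6; b[10] = 5; b[11] = 7; b[12] = 13; b[13] = 16; b[14] = 15; b[15] = 17; b[16] = 23; b[17] = 1; b[18] = 0; b[19] = 2; b[20] = 8; b[21] = 11.
Since (b[20], b[21]) = (b[0], b[1]) = (8, 11) (two consecutive terms determine the rest), the sequence is periodic with period 20.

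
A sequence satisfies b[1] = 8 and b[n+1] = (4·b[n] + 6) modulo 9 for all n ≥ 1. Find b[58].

We have b[1] = 8, b[2] = 2, b[3] = 5, b[4] = 8.
Since b[4] = b[1] = 8, the sequence is periodic with period 3.
So b[58] = b[1 + ((58-1) mod 3)] = b[1] = 8.

8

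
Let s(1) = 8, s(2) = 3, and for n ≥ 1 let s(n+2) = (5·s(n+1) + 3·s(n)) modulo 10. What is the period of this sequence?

24

s(1) = 8, s(2) = 3, s(3) = 9, s(4) = 4, s(5) = 7, s(6) = 7, s(7) = 6, s(8) = 1, s(9) = 3, s(10) = 8, s(11) = 9, s(12) = 9, s(13) = 2, s(14) = 7, s(15) = 1, s(16) = 6, s(17) = 3, s(18) = 3, s(19) = 4, s(20) = 9, s(21) = 7, s(22) = 2, s(23) = 1, s(24) = 1, s(25) = 8, s(26) = 3.
Since (s(25), s(26)) = (s(1), s(2)) = (8, 3) (two consecutive terms determine the rest), the sequence is periodic with period 24.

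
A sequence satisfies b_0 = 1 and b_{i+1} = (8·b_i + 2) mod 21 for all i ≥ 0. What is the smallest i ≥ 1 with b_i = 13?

6

We have b_0 = 1; b_1 = 10; b_2 = 19; b_3 = 7; b_4 = 16; b_5 = 4; b_6 = 13; b_7 = 1.
The sequence repeats with period 7.
The value 13 first appears (with i ≥ 1) at b_6.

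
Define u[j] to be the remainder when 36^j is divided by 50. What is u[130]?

26

u[0] = 1, u[1] = 36, u[2] = 46, u[3] = 6, u[4] = 16, u[5] = 26, u[6] = 36.
Since u[6] = u[1] = 36, the sequence is eventually periodic: after a pre-period of length 1 it cycles with period 5.
For j ≥ 1, u[j] depends only on (j - 1) mod 5. (130 - 1) mod 5 = 4, so u[130] = u[5] = 26.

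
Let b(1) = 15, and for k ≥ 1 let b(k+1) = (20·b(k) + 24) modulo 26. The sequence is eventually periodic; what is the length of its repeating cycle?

12

Listing terms: b(1) = 15; b(2) = 12; b(3) = 4; b(4) = 0; b(5) = 24; b(6) = 10; b(7) = 16; b(8) = 6; b(9) = 14; b(10) = 18; b(11) = 20; b(12) = 8; b(13) = 2; b(14) = 12.
Since b(14) = b(2) = 12, the sequence is eventually periodic: after a pre-period of length 1 it cycles with period 12.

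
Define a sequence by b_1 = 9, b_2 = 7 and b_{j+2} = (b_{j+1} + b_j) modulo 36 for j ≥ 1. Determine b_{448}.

Listing terms: b_1 = 9, b_2 = 7, b_3 = 16, b_4 = 23, b_5 = 3, b_6 = 26, b_7 = 29, b_8 = 19, b_9 = 12, b_{10} = 31, b_{11} = 7, b_{12} = 2, b_{13} = 9, b_{14} = 11, b_{15} = 20, b_{16} = 31, b_{17} = 15, b_{18} = 10, b_{19} = 25, b_{20} = 35, b_{21} = 24, b_{22} = 23, b_{23} = 11, b_{24} = 34, b_{25} = 9, b_{26} = 7.
The sequence repeats with period 24.
(448 - 1) mod 24 = 15, so b_{448} = b_{16} = 31.

31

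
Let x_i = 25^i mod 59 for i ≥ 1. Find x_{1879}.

Computing terms: x_1 = 25,  x_2 = 35,  x_3 = 49,  x_4 = 45,  x_5 = 4,  x_6 = 41,  x_7 = 22,  x_8 = 19,  x_9 = 3,  x_{10} = 16,  x_{11} = 46,  x_{12} = 29,  x_{13} = 17,  x_{14} = 12,  x_{15} = 5,  x_{16} = 7,  x_{17} = 57,  x_{18} = 9,  x_{19} = 48,  x_{20} = 20,  x_{21} = 28,  x_{22} = 51,  x_{23} = 36,  x_{24} = 15,  x_{25} = 21,  x_{26} = 53,  x_{27} = 27,  x_{28} = 26,  x_{29} = 1,  x_{30} = 25.
Since x_{30} = x_1 = 25, the sequence is periodic with period 29.
(1879 - 1) mod 29 = 22, so x_{1879} = x_{23} = 36.

36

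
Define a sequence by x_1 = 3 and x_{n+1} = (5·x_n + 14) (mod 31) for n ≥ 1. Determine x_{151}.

Computing terms: x_1 = 3; x_2 = 29; x_3 = 4; x_4 = 3.
Since x_4 = x_1 = 3, the sequence is periodic with period 3.
(151 - 1) mod 3 = 0, so x_{151} = x_1 = 3.

3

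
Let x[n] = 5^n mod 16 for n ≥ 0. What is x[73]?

5

Computing terms: x[0] = 1, x[1] = 5, x[2] = 9, x[3] = 13, x[4] = 1.
The sequence repeats with period 4.
So x[73] = x[0 + ((73-0) mod 4)] = x[1] = 5.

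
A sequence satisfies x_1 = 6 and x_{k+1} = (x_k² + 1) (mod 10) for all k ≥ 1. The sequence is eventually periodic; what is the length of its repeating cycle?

6

Computing terms: x_1 = 6; x_2 = 7; x_3 = 0; x_4 = 1; x_5 = 2; x_6 = 5; x_7 = 6.
The sequence repeats with period 6.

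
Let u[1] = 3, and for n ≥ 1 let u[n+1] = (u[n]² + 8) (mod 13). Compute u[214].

Computing terms: u[1] = 3; u[2] = 4; u[3] = 11; u[4] = 12; u[5] = 9; u[6] = 11.
Since u[6] = u[3] = 11, the sequence is eventually periodic: after a pre-period of length 2 it cycles with period 3.
For n ≥ 3, u[n] depends only on (n - 3) mod 3. (214 - 3) mod 3 = 1, so u[214] = u[4] = 12.

12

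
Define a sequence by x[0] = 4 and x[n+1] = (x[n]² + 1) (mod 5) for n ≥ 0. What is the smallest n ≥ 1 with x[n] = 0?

2

Listing terms: x[0] = 4; x[1] = 2; x[2] = 0; x[3] = 1; x[4] = 2.
Since x[4] = x[1] = 2, the sequence is eventually periodic: after a pre-period of length 1 it cycles with period 3.
The value 0 first appears (with n ≥ 1) at x[2].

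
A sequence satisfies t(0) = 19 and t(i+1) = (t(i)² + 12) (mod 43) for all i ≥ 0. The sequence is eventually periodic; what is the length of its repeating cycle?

Computing terms: t(0) = 19, t(1) = 29, t(2) = 36, t(3) = 18, t(4) = 35, t(5) = 33, t(6) = 26, t(7) = 0, t(8) = 12, t(9) = 27, t(10) = 10, t(11) = 26.
Since t(11) = t(6) = 26, the sequence is eventually periodic: after a pre-period of length 6 it cycles with period 5.

5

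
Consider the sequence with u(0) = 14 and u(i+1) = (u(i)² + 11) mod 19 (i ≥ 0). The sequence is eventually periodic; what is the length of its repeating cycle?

We have u(0) = 14; u(1) = 17; u(2) = 15; u(3) = 8; u(4) = 18; u(5) = 12; u(6) = 3; u(7) = 1; u(8) = 12.
Since u(8) = u(5) = 12, the sequence is eventually periodic: after a pre-period of length 5 it cycles with period 3.

3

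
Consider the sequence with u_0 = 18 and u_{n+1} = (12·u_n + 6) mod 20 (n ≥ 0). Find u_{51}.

6

Listing terms: u_0 = 18, u_1 = 2, u_2 = 10, u_3 = 6, u_4 = 18.
The sequence repeats with period 4.
So u_{51} = u_{0 + ((51-0) mod 4)} = u_3 = 6.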